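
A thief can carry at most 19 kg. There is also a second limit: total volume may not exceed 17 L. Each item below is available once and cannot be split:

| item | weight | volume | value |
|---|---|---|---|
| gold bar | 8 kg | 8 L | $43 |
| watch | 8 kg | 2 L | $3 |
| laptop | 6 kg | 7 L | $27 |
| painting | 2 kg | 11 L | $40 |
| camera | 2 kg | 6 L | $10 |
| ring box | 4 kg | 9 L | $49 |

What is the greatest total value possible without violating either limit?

Feasible sets respecting both limits:
- gold bar+ring box: weight 12, volume 17, value 92
- laptop+ring box: weight 10, volume 16, value 76
- gold bar+laptop: weight 14, volume 15, value 70
- watch+camera+ring box: weight 14, volume 17, value 62
Best: $92.

$92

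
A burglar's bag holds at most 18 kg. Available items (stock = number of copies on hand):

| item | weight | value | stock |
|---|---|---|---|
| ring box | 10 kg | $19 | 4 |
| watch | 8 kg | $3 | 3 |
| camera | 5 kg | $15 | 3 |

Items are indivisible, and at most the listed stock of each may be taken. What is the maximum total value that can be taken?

$45

Best selections within weight 18 and stock limits:
- 3×camera: weight 15, value 45
- 1×ring box + 1×camera: weight 15, value 34
- 1×watch + 2×camera: weight 18, value 33
Best: $45.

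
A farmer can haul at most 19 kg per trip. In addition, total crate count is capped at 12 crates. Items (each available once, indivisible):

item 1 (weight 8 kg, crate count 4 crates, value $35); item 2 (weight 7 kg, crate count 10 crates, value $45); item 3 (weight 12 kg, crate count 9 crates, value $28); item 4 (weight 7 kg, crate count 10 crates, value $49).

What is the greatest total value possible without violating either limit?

Feasible sets respecting both limits:
- item 4: weight 7, crate count 10, value 49
- item 2: weight 7, crate count 10, value 45
- item 1: weight 8, crate count 4, value 35
- item 3: weight 12, crate count 9, value 28
Best: $49.

$49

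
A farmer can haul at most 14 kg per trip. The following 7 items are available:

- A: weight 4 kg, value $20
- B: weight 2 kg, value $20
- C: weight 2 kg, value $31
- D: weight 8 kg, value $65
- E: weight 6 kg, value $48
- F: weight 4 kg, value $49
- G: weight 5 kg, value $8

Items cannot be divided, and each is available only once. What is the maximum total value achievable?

Check high-value combinations within 14 kg:
- B+C+E+F: weight 2+2+6+4=14, value 20+31+48+49=148
- C+D+F: weight 2+8+4=14, value 31+65+49=145
- B+D+F: weight 2+8+4=14, value 20+65+49=134
- C+E+F: weight 2+6+4=12, value 31+48+49=128
- A+B+C+F: weight 4+2+2+4=12, value 20+20+31+49=120
Best: $148.

$148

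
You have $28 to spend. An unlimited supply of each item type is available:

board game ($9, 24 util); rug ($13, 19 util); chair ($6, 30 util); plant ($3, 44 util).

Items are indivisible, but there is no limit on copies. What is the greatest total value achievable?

396 util

Best value-per-unit is plant at 44/3, and filling with it alone uses cost 9×3=27. No mix of the others beats 9×44 = 396.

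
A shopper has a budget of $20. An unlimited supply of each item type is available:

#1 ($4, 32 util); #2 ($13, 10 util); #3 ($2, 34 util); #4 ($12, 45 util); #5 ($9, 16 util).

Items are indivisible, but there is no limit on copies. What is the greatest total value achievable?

Best value-per-unit is #3 at 34/2, and filling with it alone uses cost 10×2=20. No mix of the others beats 10×34 = 340.

340 util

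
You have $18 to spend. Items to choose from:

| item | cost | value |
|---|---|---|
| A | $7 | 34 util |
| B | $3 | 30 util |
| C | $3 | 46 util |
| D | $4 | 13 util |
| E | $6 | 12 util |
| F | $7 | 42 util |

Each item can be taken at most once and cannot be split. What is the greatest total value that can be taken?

Check high-value combinations within $18:
- B+C+D+F: cost 3+3+4+7=17, value 30+46+13+42=131
- A+B+C+D: cost 7+3+3+4=17, value 34+30+46+13=123
- A+C+F: cost 7+3+7=17, value 34+46+42=122
Best: 131 util.

131 util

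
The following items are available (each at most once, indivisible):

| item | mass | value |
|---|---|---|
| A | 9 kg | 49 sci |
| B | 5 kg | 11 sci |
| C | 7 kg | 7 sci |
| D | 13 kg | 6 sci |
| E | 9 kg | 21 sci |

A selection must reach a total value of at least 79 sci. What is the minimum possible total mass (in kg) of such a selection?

Subsets with value ≥ 79, sorted by total mass:
- A+B+E: mass 23, value 81
- A+B+C+E: mass 30, value 88
Minimum mass: 23 kg.

23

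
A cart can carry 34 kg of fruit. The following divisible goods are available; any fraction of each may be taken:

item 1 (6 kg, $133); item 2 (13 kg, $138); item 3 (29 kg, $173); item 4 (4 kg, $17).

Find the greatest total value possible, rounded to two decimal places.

360.48

Take in order of value per unit:
- item 1 (133/6 per unit): all 6 → value 133, running total 133.00
- item 2 (138/13 per unit): all 13 → value 138, running total 271.00
- item 3 (173/29 per unit): 15 of 29 → value 15×173/29 = 89.4828, running total 360.48
Total 360.48.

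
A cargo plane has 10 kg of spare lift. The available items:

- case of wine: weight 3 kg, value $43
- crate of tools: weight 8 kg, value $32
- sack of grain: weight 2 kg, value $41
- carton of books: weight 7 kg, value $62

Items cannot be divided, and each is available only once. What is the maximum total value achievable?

$105

This is a 0/1 knapsack; check combinations near the capacity.
- case of wine+carton of books: weight 3+7=10, value 43+62=105
- sack of grain+carton of books: weight 2+7=9, value 41+62=103
- case of wine+sack of grain: weight 3+2=5, value 43+41=84
- crate of tools+sack of grain: weight 8+2=10, value 32+41=73
- carton of books: weight 7, value 62
Best: $105.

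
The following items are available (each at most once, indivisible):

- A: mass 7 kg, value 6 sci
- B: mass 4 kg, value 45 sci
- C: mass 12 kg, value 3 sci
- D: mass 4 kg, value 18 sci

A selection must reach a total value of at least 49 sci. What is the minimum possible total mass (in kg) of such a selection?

Subsets with value ≥ 49, sorted by total mass:
- B+D: mass 8, value 63
- A+B: mass 11, value 51
Minimum mass: 8 kg.

8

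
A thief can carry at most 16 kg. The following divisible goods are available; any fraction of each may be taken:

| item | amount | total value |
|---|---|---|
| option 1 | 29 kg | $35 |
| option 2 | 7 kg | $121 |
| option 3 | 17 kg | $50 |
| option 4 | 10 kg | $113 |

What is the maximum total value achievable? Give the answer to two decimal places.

Take in order of value per unit:
- option 2 (121/7 per unit): all 7 → value 121, running total 121.00
- option 4 (113/10 per unit): 9 of 10 → value 9×113/10 = 101.7000, running total 222.70
Total 222.70.

222.70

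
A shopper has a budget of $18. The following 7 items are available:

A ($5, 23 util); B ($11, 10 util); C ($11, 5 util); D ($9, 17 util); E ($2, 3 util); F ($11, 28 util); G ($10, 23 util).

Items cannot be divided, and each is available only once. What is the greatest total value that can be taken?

54 util

Check high-value combinations within $18:
- A+E+F: cost 5+2+11=18, value 23+3+28=54
- A+F: cost 5+11=16, value 23+28=51
- A+E+G: cost 5+2+10=17, value 23+3+23=49
- A+G: cost 5+10=15, value 23+23=46
Best: 54 util.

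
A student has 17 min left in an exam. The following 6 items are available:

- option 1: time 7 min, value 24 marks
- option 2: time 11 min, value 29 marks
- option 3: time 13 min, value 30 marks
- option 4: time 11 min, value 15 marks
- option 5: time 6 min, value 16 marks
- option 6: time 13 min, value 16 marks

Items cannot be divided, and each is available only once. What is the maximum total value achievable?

Check high-value combinations within 17 min:
- option 2+option 5: time 11+6=17, value 29+16=45
- option 1+option 5: time 7+6=13, value 24+16=40
- option 4+option 5: time 11+6=17, value 15+16=31
- option 3: time 13, value 30
- option 2: time 11, value 29
Best: 45 marks.

45 marks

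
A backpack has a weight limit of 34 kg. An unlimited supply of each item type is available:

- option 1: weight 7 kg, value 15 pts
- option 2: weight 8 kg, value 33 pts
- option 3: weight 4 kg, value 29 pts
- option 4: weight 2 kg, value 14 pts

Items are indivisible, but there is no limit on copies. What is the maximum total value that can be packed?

Best value-per-unit is option 3 at 29/4; filling with it alone gives 8×29 = 232.
Optimal mix: 8×option 3 + 1×option 4 → weight 34, value 246.

246 pts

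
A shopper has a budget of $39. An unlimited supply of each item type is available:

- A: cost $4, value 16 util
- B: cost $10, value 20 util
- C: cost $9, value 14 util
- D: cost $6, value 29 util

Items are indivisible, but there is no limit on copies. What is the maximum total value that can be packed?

177 util

Best value-per-unit is D at 29/6; filling with it alone gives 6×29 = 174.
Optimal mix: 2×A + 5×D → cost 38, value 177.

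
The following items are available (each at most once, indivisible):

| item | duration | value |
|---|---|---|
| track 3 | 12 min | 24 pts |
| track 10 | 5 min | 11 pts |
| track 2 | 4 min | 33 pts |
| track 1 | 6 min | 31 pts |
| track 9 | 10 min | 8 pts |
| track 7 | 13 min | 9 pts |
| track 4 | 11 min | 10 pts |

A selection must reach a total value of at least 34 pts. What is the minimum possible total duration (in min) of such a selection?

9

Subsets with value ≥ 34, sorted by total duration:
- track 10+track 2: duration 9, value 44
- track 2+track 1: duration 10, value 64
- track 10+track 1: duration 11, value 42
Minimum duration: 9 min.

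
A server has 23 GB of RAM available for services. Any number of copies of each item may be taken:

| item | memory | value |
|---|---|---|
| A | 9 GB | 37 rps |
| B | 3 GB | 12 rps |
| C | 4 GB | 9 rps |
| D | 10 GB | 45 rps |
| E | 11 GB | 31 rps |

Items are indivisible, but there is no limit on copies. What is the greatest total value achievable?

102 rps

Best value-per-unit is D at 45/10; filling with it alone gives 2×45 = 90.
Optimal mix: 1×B + 2×D → memory 23, value 102.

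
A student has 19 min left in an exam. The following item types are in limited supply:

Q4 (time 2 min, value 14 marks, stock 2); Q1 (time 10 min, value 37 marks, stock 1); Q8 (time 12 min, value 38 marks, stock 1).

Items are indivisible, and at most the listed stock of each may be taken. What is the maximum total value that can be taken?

Best selections within time 19 and stock limits:
- 2×Q4 + 1×Q8: time 16, value 66
- 2×Q4 + 1×Q1: time 14, value 65
- 1×Q4 + 1×Q8: time 14, value 52
Best: 66 marks.

66 marks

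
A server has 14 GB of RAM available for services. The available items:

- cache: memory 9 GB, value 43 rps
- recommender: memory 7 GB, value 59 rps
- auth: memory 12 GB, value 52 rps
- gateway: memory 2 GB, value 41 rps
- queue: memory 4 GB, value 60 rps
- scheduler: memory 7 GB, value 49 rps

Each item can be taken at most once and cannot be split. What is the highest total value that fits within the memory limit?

160 rps

This is a 0/1 knapsack; check combinations near the capacity.
- recommender+gateway+queue: memory 7+2+4=13, value 59+41+60=160
- gateway+queue+scheduler: memory 2+4+7=13, value 41+60+49=150
- recommender+queue: memory 7+4=11, value 59+60=119
- queue+scheduler: memory 4+7=11, value 60+49=109
- recommender+scheduler: memory 7+7=14, value 59+49=108
Best: 160 rps.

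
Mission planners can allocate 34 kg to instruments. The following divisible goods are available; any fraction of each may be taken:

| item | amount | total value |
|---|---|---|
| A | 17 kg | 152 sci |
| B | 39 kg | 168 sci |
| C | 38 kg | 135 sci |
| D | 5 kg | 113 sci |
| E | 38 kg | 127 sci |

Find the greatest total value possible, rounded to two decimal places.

316.69

Take in order of value per unit:
- D (113/5 per unit): all 5 → value 113, running total 113.00
- A (152/17 per unit): all 17 → value 152, running total 265.00
- B (168/39 per unit): 12 of 39 → value 12×168/39 = 51.6923, running total 316.69
Total 316.69.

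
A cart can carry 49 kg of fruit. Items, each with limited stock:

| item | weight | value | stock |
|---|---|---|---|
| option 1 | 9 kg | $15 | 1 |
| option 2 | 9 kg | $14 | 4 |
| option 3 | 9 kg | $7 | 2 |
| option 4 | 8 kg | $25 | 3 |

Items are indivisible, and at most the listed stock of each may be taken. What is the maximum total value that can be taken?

$104

Best selections within weight 49 and stock limits:
- 1×option 1 + 1×option 2 + 3×option 4: weight 42, value 104
- 2×option 2 + 3×option 4: weight 42, value 103
- 1×option 1 + 1×option 3 + 3×option 4: weight 42, value 97
- 1×option 2 + 1×option 3 + 3×option 4: weight 42, value 96
Best: $104.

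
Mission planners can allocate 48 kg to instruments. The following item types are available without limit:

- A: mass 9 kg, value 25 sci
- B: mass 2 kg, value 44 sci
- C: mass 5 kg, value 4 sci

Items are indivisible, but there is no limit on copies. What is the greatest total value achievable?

Best value-per-unit is B at 44/2, and filling with it alone uses mass 24×2=48. No mix of the others beats 24×44 = 1056.

1056 sci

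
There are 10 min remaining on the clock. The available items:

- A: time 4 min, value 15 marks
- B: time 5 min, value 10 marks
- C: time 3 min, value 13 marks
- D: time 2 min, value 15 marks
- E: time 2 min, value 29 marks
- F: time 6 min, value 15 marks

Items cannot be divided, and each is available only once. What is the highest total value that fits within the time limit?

59 marks

Check high-value combinations within 10 min:
- A+D+E: time 4+2+2=8, value 15+15+29=59
- D+E+F: time 2+2+6=10, value 15+29+15=59
- C+D+E: time 3+2+2=7, value 13+15+29=57
- A+C+E: time 4+3+2=9, value 15+13+29=57
Best: 59 marks.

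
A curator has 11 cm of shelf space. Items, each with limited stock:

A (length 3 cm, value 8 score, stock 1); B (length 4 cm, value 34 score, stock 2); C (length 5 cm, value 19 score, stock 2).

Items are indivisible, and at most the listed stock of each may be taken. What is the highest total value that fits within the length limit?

Best selections within length 11 and stock limits:
- 1×A + 2×B: length 11, value 76
- 2×B: length 8, value 68
Best: 76 score.

76 score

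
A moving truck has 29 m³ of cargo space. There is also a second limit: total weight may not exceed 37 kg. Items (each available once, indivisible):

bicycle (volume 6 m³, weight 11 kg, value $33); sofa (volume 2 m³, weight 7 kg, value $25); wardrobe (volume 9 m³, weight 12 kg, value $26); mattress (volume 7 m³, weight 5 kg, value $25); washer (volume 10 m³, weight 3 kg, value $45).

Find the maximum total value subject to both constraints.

Feasible sets respecting both limits:
- bicycle+sofa+wardrobe+washer: volume 27, weight 33, value 129
- bicycle+sofa+mattress+washer: volume 25, weight 26, value 128
- sofa+wardrobe+mattress+washer: volume 28, weight 27, value 121
Best: $129.

$129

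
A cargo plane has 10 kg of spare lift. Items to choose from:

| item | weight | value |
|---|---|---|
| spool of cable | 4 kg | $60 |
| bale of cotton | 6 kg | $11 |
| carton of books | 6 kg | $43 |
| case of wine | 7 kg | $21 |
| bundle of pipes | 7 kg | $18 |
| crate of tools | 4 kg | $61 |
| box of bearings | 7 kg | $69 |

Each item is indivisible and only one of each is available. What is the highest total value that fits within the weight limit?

$121

Check high-value combinations within 10 kg:
- spool of cable+crate of tools: weight 4+4=8, value 60+61=121
- carton of books+crate of tools: weight 6+4=10, value 43+61=104
- spool of cable+carton of books: weight 4+6=10, value 60+43=103
- bale of cotton+crate of tools: weight 6+4=10, value 11+61=72
- spool of cable+bale of cotton: weight 4+6=10, value 60+11=71
Best: $121.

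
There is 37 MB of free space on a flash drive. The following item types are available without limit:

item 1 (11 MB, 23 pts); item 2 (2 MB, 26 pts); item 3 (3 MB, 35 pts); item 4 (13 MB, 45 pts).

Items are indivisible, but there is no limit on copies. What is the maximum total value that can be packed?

477 pts

Best value-per-unit is item 2 at 26/2; filling with it alone gives 18×26 = 468.
Optimal mix: 17×item 2 + 1×item 3 → size 37, value 477.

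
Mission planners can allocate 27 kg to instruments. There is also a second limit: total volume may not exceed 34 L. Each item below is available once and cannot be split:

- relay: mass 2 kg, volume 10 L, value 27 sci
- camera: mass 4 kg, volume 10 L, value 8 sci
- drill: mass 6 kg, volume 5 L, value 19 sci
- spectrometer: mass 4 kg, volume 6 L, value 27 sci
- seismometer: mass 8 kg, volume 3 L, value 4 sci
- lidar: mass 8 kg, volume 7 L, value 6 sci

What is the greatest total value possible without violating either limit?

Feasible sets respecting both limits:
- relay+camera+drill+spectrometer+seismometer: mass 24, volume 34, value 85
- relay+camera+drill+spectrometer: mass 16, volume 31, value 81
- relay+drill+spectrometer+lidar: mass 20, volume 28, value 79
- relay+drill+spectrometer+seismometer: mass 20, volume 24, value 77
Best: 85 sci.

85 sci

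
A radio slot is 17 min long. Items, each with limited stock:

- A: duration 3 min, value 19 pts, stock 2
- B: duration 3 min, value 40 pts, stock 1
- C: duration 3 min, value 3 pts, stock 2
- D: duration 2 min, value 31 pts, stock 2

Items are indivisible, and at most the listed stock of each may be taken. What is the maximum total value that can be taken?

Best selections within duration 17 and stock limits:
- 2×A + 1×B + 1×C + 2×D: duration 16, value 143
- 2×A + 1×B + 2×D: duration 13, value 140
- 1×A + 1×B + 2×C + 2×D: duration 16, value 127
Best: 143 pts.

143 pts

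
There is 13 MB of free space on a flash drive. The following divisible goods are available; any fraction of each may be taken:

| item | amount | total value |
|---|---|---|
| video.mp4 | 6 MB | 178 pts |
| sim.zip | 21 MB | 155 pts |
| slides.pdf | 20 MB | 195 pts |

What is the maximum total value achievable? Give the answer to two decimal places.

Take in order of value per unit:
- video.mp4 (178/6 per unit): all 6 → value 178, running total 178.00
- slides.pdf (195/20 per unit): 7 of 20 → value 7×195/20 = 68.2500, running total 246.25
Total 246.25.

246.25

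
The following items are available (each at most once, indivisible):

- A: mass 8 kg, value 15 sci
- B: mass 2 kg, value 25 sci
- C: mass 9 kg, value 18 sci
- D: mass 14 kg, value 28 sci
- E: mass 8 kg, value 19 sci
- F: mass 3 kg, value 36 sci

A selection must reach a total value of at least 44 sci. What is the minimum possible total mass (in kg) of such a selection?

Subsets with value ≥ 44, sorted by total mass:
- B+F: mass 5, value 61
- B+E: mass 10, value 44
Minimum mass: 5 kg.

5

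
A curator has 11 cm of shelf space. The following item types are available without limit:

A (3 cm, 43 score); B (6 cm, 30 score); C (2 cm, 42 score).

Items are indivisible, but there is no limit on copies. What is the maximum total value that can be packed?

211 score

Best value-per-unit is C at 42/2; filling with it alone gives 5×42 = 210.
Optimal mix: 1×A + 4×C → length 11, value 211.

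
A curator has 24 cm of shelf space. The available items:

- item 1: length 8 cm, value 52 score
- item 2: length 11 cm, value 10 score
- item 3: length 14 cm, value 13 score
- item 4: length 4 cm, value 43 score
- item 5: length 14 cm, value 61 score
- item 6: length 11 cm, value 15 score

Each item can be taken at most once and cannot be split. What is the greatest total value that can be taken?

Check high-value combinations within 24 cm:
- item 1+item 5: length 8+14=22, value 52+61=113
- item 1+item 4+item 6: length 8+4+11=23, value 52+43+15=110
- item 1+item 2+item 4: length 8+11+4=23, value 52+10+43=105
- item 4+item 5: length 4+14=18, value 43+61=104
Best: 113 score.

113 score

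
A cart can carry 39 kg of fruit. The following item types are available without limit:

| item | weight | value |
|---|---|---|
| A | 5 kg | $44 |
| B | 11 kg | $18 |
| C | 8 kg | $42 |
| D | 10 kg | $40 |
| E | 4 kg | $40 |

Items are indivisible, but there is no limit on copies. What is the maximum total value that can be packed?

Best value-per-unit is E at 40/4; filling with it alone gives 9×40 = 360.
Optimal mix: 3×A + 6×E → weight 39, value 372.

$372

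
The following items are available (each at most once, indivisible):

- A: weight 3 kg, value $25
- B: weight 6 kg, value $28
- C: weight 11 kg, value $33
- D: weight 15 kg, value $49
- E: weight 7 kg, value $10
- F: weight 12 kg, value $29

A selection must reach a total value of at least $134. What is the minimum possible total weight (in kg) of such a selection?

35

Subsets with value ≥ 134, sorted by total weight:
- A+B+C+D: weight 35, value 135
- A+C+D+F: weight 41, value 136
- A+B+C+D+E: weight 42, value 145
- A+B+D+E+F: weight 43, value 141
Minimum weight: 35 kg.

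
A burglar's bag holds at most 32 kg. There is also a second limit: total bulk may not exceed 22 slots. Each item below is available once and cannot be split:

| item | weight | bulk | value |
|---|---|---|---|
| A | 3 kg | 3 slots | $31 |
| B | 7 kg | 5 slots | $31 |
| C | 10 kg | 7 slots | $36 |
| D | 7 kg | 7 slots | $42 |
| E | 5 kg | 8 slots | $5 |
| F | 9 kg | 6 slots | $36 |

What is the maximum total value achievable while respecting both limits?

$140

Feasible sets respecting both limits:
- A+B+C+D: weight 27, bulk 22, value 140
- A+B+D+F: weight 26, bulk 21, value 140
- A+B+C+F: weight 29, bulk 21, value 134
- C+D+F: weight 26, bulk 20, value 114
Best: $140.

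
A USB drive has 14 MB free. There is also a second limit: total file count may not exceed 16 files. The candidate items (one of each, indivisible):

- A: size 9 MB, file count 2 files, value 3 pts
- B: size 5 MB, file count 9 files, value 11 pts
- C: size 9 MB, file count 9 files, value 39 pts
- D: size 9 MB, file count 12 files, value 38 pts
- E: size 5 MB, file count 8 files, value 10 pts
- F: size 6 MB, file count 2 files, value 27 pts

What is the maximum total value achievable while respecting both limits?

Feasible sets respecting both limits:
- C: size 9, file count 9, value 39
- D: size 9, file count 12, value 38
- B+F: size 11, file count 11, value 38
Best: 39 pts.

39 pts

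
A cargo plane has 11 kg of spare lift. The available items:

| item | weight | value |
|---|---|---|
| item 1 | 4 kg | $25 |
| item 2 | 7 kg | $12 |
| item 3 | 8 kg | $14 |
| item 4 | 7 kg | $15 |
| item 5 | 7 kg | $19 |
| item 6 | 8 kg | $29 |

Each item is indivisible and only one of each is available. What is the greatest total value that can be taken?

$44

Check high-value combinations within 11 kg:
- item 1+item 5: weight 4+7=11, value 25+19=44
- item 1+item 4: weight 4+7=11, value 25+15=40
- item 1+item 2: weight 4+7=11, value 25+12=37
- item 6: weight 8, value 29
Best: $44.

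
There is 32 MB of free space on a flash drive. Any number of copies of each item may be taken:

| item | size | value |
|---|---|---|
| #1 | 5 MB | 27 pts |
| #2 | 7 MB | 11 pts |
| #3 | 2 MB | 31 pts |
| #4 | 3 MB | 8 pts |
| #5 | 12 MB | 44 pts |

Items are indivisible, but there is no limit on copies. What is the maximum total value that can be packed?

Best value-per-unit is #3 at 31/2, and filling with it alone uses size 16×2=32. No mix of the others beats 16×31 = 496.

496 pts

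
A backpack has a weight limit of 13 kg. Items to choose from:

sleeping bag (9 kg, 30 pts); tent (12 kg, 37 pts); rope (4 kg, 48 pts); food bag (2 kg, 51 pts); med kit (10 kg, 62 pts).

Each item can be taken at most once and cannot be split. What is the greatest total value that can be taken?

113 pts

This is a 0/1 knapsack; check combinations near the capacity.
- food bag+med kit: weight 2+10=12, value 51+62=113
- rope+food bag: weight 4+2=6, value 48+51=99
- sleeping bag+food bag: weight 9+2=11, value 30+51=81
- sleeping bag+rope: weight 9+4=13, value 30+48=78
Best: 113 pts.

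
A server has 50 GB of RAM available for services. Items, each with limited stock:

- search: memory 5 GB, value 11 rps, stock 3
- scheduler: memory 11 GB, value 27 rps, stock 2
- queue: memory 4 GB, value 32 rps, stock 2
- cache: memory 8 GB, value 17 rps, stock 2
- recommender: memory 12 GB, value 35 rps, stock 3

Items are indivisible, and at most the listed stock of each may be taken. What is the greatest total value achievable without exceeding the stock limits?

Best selections within memory 50 and stock limits:
- 1×search + 2×queue + 3×recommender: memory 49, value 180
- 2×search + 2×queue + 1×cache + 2×recommender: memory 50, value 173
Best: 180 rps.

180 rps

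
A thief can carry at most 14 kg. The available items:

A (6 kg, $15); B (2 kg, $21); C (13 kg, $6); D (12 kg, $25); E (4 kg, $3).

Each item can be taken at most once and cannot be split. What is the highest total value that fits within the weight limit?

Check high-value combinations within 14 kg:
- B+D: weight 2+12=14, value 21+25=46
- A+B+E: weight 6+2+4=12, value 15+21+3=39
- A+B: weight 6+2=8, value 15+21=36
- D: weight 12, value 25
Best: $46.

$46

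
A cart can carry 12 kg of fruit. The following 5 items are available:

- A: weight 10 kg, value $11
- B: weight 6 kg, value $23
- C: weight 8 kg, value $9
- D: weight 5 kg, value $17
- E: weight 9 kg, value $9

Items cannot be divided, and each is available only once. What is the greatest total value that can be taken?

$40

Check high-value combinations within 12 kg:
- B+D: weight 6+5=11, value 23+17=40
- B: weight 6, value 23
- D: weight 5, value 17
Best: $40.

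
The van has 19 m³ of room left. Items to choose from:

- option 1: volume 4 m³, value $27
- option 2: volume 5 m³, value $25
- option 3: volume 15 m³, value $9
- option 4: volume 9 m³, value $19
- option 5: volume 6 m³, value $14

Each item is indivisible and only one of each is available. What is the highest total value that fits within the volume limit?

This is a 0/1 knapsack; check combinations near the capacity.
- option 1+option 2+option 4: volume 4+5+9=18, value 27+25+19=71
- option 1+option 2+option 5: volume 4+5+6=15, value 27+25+14=66
- option 1+option 4+option 5: volume 4+9+6=19, value 27+19+14=60
- option 1+option 2: volume 4+5=9, value 27+25=52
Best: $71.

$71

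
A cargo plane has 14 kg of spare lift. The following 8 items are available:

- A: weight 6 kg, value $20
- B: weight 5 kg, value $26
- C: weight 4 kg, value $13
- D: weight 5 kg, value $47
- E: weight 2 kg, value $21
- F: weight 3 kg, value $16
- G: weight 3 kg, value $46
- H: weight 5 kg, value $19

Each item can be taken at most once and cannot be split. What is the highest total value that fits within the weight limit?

$130

Check high-value combinations within 14 kg:
- D+E+F+G: weight 5+2+3+3=13, value 47+21+16+46=130
- C+D+E+G: weight 4+5+2+3=14, value 13+47+21+46=127
- B+D+G: weight 5+5+3=13, value 26+47+46=119
Best: $130.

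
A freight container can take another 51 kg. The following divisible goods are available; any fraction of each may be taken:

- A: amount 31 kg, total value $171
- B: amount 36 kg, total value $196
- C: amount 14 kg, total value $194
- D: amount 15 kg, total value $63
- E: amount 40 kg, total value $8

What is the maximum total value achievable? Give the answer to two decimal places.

Take in order of value per unit:
- C (194/14 per unit): all 14 → value 194, running total 194.00
- A (171/31 per unit): all 31 → value 171, running total 365.00
- B (196/36 per unit): 6 of 36 → value 6×196/36 = 32.6667, running total 397.67
Total 397.67.

397.67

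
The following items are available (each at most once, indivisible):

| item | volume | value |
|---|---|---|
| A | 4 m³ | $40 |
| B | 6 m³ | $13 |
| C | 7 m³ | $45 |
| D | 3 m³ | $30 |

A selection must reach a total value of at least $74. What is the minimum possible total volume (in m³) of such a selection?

10

Subsets with value ≥ 74, sorted by total volume:
- C+D: volume 10, value 75
- A+C: volume 11, value 85
- A+B+D: volume 13, value 83
Minimum volume: 10 m³.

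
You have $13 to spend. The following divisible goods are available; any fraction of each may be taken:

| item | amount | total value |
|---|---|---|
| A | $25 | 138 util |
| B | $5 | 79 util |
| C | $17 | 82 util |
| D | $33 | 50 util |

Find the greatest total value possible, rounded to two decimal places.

Take in order of value per unit:
- B (79/5 per unit): all 5 → value 79, running total 79.00
- A (138/25 per unit): 8 of 25 → value 8×138/25 = 44.1600, running total 123.16
Total 123.16.

123.16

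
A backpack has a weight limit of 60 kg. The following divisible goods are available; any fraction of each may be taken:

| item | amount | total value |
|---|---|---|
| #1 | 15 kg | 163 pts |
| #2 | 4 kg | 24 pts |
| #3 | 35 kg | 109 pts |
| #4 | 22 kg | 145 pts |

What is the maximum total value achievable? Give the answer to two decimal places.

Take in order of value per unit:
- #1 (163/15 per unit): all 15 → value 163, running total 163.00
- #4 (145/22 per unit): all 22 → value 145, running total 308.00
- #2 (24/4 per unit): all 4 → value 24, running total 332.00
- #3 (109/35 per unit): 19 of 35 → value 19×109/35 = 59.1714, running total 391.17
Total 391.17.

391.17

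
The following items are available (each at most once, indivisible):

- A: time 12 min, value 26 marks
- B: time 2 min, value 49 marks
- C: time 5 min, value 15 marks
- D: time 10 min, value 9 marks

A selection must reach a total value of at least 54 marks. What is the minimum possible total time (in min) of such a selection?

Subsets with value ≥ 54, sorted by total time:
- B+C: time 7, value 64
- B+D: time 12, value 58
- A+B: time 14, value 75
- B+C+D: time 17, value 73
Minimum time: 7 min.

7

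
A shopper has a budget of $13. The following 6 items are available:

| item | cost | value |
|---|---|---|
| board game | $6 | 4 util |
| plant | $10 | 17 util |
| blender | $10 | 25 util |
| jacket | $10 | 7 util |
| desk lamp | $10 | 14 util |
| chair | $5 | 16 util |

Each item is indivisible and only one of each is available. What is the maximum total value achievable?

25 util

Check high-value combinations within $13:
- blender: cost 10, value 25
- board game+chair: cost 6+5=11, value 4+16=20
- plant: cost 10, value 17
- chair: cost 5, value 16
Best: 25 util.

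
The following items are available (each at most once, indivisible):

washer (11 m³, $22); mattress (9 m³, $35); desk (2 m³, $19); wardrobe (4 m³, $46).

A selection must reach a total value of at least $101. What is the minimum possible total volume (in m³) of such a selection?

24

Subsets with value ≥ 101, sorted by total volume:
- washer+mattress+wardrobe: volume 24, value 103
- washer+mattress+desk+wardrobe: volume 26, value 122
Minimum volume: 24 m³.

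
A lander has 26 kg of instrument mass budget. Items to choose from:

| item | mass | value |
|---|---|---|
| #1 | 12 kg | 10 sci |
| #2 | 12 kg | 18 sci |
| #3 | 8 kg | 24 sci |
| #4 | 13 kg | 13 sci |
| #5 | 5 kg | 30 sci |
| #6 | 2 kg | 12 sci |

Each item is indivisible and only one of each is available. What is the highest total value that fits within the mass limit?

Check high-value combinations within 26 kg:
- #2+#3+#5: mass 12+8+5=25, value 18+24+30=72
- #3+#4+#5: mass 8+13+5=26, value 24+13+30=67
- #3+#5+#6: mass 8+5+2=15, value 24+30+12=66
- #1+#3+#5: mass 12+8+5=25, value 10+24+30=64
Best: 72 sci.

72 sci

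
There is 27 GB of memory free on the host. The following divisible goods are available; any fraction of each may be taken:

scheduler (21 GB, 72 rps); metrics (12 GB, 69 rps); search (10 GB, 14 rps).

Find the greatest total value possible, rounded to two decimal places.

120.43

Take in order of value per unit:
- metrics (69/12 per unit): all 12 → value 69, running total 69.00
- scheduler (72/21 per unit): 15 of 21 → value 15×72/21 = 51.4286, running total 120.43
Total 120.43.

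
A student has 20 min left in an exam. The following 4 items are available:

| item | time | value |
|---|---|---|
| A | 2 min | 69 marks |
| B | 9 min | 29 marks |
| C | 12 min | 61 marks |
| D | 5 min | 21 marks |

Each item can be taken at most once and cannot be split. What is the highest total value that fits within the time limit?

This is a 0/1 knapsack; check combinations near the capacity.
- A+C+D: time 2+12+5=19, value 69+61+21=151
- A+C: time 2+12=14, value 69+61=130
- A+B+D: time 2+9+5=16, value 69+29+21=119
- A+B: time 2+9=11, value 69+29=98
Best: 151 marks.

151 marks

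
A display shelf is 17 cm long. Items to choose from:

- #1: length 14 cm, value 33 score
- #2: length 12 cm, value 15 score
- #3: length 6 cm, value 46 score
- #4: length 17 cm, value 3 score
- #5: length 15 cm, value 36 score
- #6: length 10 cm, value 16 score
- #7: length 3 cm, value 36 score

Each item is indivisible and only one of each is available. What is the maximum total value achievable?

Check high-value combinations within 17 cm:
- #3+#7: length 6+3=9, value 46+36=82
- #1+#7: length 14+3=17, value 33+36=69
- #3+#6: length 6+10=16, value 46+16=62
- #6+#7: length 10+3=13, value 16+36=52
Best: 82 score.

82 score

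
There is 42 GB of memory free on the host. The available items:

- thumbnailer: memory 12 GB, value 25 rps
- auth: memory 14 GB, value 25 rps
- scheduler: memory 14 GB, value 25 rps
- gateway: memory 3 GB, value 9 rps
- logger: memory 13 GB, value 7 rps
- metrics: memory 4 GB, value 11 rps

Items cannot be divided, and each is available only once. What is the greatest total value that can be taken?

Check high-value combinations within 42 GB:
- thumbnailer+auth+scheduler: memory 12+14+14=40, value 25+25+25=75
- thumbnailer+auth+gateway+metrics: memory 12+14+3+4=33, value 25+25+9+11=70
- thumbnailer+scheduler+gateway+metrics: memory 12+14+3+4=33, value 25+25+9+11=70
Best: 75 rps.

75 rps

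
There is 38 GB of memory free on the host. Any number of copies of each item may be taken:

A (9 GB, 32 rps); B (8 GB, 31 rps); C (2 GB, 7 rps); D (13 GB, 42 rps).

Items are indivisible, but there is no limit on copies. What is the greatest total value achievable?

145 rps

Best value-per-unit is B at 31/8; filling with it alone gives 4×31 = 124.
Optimal mix: 4×B + 3×C → memory 38, value 145.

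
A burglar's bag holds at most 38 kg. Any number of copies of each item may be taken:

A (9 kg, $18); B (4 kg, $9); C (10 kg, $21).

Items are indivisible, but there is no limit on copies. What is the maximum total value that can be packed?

$84

Best value-per-unit is B at 9/4; filling with it alone gives 9×9 = 81.
Optimal mix: 7×B + 1×C → weight 38, value 84.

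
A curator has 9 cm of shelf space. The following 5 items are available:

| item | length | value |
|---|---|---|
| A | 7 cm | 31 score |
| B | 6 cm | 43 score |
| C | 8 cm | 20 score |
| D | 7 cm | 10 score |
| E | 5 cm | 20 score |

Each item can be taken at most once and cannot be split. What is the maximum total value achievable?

Check high-value combinations within 9 cm:
- B: length 6, value 43
- A: length 7, value 31
- E: length 5, value 20
- C: length 8, value 20
- D: length 7, value 10
Best: 43 score.

43 score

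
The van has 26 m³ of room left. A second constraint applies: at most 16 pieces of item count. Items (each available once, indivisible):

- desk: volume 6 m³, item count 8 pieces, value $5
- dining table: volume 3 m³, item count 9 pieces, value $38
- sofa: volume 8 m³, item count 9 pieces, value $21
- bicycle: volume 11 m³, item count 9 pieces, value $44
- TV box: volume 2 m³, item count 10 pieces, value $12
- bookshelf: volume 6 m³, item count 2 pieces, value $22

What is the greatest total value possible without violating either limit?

$66

Feasible sets respecting both limits:
- bicycle+bookshelf: volume 17, item count 11, value 66
- dining table+bookshelf: volume 9, item count 11, value 60
- bicycle: volume 11, item count 9, value 44
Best: $66.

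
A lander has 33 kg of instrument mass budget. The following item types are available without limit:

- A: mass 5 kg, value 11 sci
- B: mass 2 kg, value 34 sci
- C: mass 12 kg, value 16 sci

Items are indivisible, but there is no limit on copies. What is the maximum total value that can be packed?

544 sci

Best value-per-unit is B at 34/2, and filling with it alone uses mass 16×2=32. No mix of the others beats 16×34 = 544.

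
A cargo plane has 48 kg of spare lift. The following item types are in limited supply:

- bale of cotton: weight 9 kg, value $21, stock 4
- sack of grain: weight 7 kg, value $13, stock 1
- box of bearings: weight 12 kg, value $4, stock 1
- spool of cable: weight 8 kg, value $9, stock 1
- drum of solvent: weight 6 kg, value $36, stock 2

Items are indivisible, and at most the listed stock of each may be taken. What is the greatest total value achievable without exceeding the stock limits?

Top feasible selections:
- 4×bale of cotton + 2×drum of solvent: weight 48, value 156
- 3×bale of cotton + 1×sack of grain + 2×drum of solvent: weight 46, value 148
- 3×bale of cotton + 1×spool of cable + 2×drum of solvent: weight 47, value 144
- 2×bale of cotton + 1×sack of grain + 1×spool of cable + 2×drum of solvent: weight 45, value 136
Best: $156.

$156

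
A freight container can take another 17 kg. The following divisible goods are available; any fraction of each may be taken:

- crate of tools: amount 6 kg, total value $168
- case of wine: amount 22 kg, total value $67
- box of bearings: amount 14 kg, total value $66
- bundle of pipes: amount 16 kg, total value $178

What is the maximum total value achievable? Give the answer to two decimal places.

290.38

Take in order of value per unit:
- crate of tools (168/6 per unit): all 6 → value 168, running total 168.00
- bundle of pipes (178/16 per unit): 11 of 16 → value 11×178/16 = 122.3750, running total 290.38
Total 290.38.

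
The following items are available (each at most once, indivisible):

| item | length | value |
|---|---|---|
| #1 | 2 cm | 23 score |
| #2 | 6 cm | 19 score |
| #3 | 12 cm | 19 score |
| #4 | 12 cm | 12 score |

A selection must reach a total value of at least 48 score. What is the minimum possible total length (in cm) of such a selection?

20

Subsets with value ≥ 48, sorted by total length:
- #1+#2+#3: length 20, value 61
- #1+#2+#4: length 20, value 54
- #1+#3+#4: length 26, value 54
Minimum length: 20 cm.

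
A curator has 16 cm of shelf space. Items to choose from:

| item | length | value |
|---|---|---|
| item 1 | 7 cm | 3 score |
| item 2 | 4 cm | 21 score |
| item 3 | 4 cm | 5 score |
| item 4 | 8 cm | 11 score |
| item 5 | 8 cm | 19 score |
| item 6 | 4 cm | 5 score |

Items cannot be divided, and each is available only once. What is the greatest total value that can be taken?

45 score

Check high-value combinations within 16 cm:
- item 2+item 3+item 5: length 4+4+8=16, value 21+5+19=45
- item 2+item 5+item 6: length 4+8+4=16, value 21+19+5=45
- item 2+item 5: length 4+8=12, value 21+19=40
- item 2+item 3+item 4: length 4+4+8=16, value 21+5+11=37
Best: 45 score.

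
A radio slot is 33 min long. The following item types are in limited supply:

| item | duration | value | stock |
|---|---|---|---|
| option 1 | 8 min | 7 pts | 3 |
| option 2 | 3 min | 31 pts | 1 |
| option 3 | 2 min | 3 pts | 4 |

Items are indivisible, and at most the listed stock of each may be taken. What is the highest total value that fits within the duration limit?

Best selections within duration 33 and stock limits:
- 3×option 1 + 1×option 2 + 3×option 3: duration 33, value 61
- 3×option 1 + 1×option 2 + 2×option 3: duration 31, value 58
- 2×option 1 + 1×option 2 + 4×option 3: duration 27, value 57
Best: 61 pts.

61 pts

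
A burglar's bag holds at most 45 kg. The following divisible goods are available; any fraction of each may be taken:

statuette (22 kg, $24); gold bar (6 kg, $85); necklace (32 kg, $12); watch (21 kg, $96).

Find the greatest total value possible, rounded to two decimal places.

200.64

Take in order of value per unit:
- gold bar (85/6 per unit): all 6 → value 85, running total 85.00
- watch (96/21 per unit): all 21 → value 96, running total 181.00
- statuette (24/22 per unit): 18 of 22 → value 18×24/22 = 19.6364, running total 200.64
Total 200.64.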